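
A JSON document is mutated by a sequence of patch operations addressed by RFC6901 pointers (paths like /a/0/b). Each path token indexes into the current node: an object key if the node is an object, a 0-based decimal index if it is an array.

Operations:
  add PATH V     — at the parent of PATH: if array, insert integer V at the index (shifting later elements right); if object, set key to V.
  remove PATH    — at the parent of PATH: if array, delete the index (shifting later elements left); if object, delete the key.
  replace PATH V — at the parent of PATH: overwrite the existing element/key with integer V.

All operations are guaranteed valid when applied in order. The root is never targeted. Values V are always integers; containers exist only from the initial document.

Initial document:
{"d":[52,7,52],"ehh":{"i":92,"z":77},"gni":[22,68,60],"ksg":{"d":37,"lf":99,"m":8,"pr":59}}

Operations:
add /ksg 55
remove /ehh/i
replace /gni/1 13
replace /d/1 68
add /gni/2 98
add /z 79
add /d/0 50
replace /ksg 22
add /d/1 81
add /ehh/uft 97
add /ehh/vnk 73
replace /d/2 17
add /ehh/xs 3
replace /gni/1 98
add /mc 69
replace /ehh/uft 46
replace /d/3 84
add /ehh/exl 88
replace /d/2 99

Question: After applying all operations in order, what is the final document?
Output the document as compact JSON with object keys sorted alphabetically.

After op 1 (add /ksg 55): {"d":[52,7,52],"ehh":{"i":92,"z":77},"gni":[22,68,60],"ksg":55}
After op 2 (remove /ehh/i): {"d":[52,7,52],"ehh":{"z":77},"gni":[22,68,60],"ksg":55}
After op 3 (replace /gni/1 13): {"d":[52,7,52],"ehh":{"z":77},"gni":[22,13,60],"ksg":55}
After op 4 (replace /d/1 68): {"d":[52,68,52],"ehh":{"z":77},"gni":[22,13,60],"ksg":55}
After op 5 (add /gni/2 98): {"d":[52,68,52],"ehh":{"z":77},"gni":[22,13,98,60],"ksg":55}
After op 6 (add /z 79): {"d":[52,68,52],"ehh":{"z":77},"gni":[22,13,98,60],"ksg":55,"z":79}
After op 7 (add /d/0 50): {"d":[50,52,68,52],"ehh":{"z":77},"gni":[22,13,98,60],"ksg":55,"z":79}
After op 8 (replace /ksg 22): {"d":[50,52,68,52],"ehh":{"z":77},"gni":[22,13,98,60],"ksg":22,"z":79}
After op 9 (add /d/1 81): {"d":[50,81,52,68,52],"ehh":{"z":77},"gni":[22,13,98,60],"ksg":22,"z":79}
After op 10 (add /ehh/uft 97): {"d":[50,81,52,68,52],"ehh":{"uft":97,"z":77},"gni":[22,13,98,60],"ksg":22,"z":79}
After op 11 (add /ehh/vnk 73): {"d":[50,81,52,68,52],"ehh":{"uft":97,"vnk":73,"z":77},"gni":[22,13,98,60],"ksg":22,"z":79}
After op 12 (replace /d/2 17): {"d":[50,81,17,68,52],"ehh":{"uft":97,"vnk":73,"z":77},"gni":[22,13,98,60],"ksg":22,"z":79}
After op 13 (add /ehh/xs 3): {"d":[50,81,17,68,52],"ehh":{"uft":97,"vnk":73,"xs":3,"z":77},"gni":[22,13,98,60],"ksg":22,"z":79}
After op 14 (replace /gni/1 98): {"d":[50,81,17,68,52],"ehh":{"uft":97,"vnk":73,"xs":3,"z":77},"gni":[22,98,98,60],"ksg":22,"z":79}
After op 15 (add /mc 69): {"d":[50,81,17,68,52],"ehh":{"uft":97,"vnk":73,"xs":3,"z":77},"gni":[22,98,98,60],"ksg":22,"mc":69,"z":79}
After op 16 (replace /ehh/uft 46): {"d":[50,81,17,68,52],"ehh":{"uft":46,"vnk":73,"xs":3,"z":77},"gni":[22,98,98,60],"ksg":22,"mc":69,"z":79}
After op 17 (replace /d/3 84): {"d":[50,81,17,84,52],"ehh":{"uft":46,"vnk":73,"xs":3,"z":77},"gni":[22,98,98,60],"ksg":22,"mc":69,"z":79}
After op 18 (add /ehh/exl 88): {"d":[50,81,17,84,52],"ehh":{"exl":88,"uft":46,"vnk":73,"xs":3,"z":77},"gni":[22,98,98,60],"ksg":22,"mc":69,"z":79}
After op 19 (replace /d/2 99): {"d":[50,81,99,84,52],"ehh":{"exl":88,"uft":46,"vnk":73,"xs":3,"z":77},"gni":[22,98,98,60],"ksg":22,"mc":69,"z":79}

Answer: {"d":[50,81,99,84,52],"ehh":{"exl":88,"uft":46,"vnk":73,"xs":3,"z":77},"gni":[22,98,98,60],"ksg":22,"mc":69,"z":79}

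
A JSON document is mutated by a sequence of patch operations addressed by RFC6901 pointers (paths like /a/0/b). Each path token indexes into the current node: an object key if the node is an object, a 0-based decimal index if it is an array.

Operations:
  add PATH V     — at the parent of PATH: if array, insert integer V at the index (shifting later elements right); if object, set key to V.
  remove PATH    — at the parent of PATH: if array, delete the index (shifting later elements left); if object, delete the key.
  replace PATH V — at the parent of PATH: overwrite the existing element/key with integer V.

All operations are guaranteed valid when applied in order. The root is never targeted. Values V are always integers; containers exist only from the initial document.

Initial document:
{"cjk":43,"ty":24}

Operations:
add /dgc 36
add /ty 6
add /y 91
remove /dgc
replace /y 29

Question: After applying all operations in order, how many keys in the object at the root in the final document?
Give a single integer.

Answer: 3

Derivation:
After op 1 (add /dgc 36): {"cjk":43,"dgc":36,"ty":24}
After op 2 (add /ty 6): {"cjk":43,"dgc":36,"ty":6}
After op 3 (add /y 91): {"cjk":43,"dgc":36,"ty":6,"y":91}
After op 4 (remove /dgc): {"cjk":43,"ty":6,"y":91}
After op 5 (replace /y 29): {"cjk":43,"ty":6,"y":29}
Size at the root: 3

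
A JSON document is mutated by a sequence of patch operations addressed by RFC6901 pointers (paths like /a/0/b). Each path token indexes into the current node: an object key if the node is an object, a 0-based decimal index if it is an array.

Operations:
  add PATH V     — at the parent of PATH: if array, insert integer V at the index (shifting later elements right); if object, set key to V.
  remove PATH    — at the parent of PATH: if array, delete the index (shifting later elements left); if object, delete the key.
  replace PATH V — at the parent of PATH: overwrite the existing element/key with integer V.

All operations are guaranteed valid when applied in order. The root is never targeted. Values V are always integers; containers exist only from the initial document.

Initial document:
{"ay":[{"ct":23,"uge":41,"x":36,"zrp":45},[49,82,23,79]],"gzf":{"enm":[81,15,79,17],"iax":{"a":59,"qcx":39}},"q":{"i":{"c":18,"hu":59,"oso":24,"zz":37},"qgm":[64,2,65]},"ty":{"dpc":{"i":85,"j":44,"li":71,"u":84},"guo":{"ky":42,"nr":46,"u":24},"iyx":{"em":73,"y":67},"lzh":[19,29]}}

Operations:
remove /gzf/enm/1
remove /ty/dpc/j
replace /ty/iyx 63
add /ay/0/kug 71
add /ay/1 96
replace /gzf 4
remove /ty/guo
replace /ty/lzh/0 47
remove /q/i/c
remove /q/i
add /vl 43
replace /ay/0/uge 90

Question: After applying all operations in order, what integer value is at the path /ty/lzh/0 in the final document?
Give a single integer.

After op 1 (remove /gzf/enm/1): {"ay":[{"ct":23,"uge":41,"x":36,"zrp":45},[49,82,23,79]],"gzf":{"enm":[81,79,17],"iax":{"a":59,"qcx":39}},"q":{"i":{"c":18,"hu":59,"oso":24,"zz":37},"qgm":[64,2,65]},"ty":{"dpc":{"i":85,"j":44,"li":71,"u":84},"guo":{"ky":42,"nr":46,"u":24},"iyx":{"em":73,"y":67},"lzh":[19,29]}}
After op 2 (remove /ty/dpc/j): {"ay":[{"ct":23,"uge":41,"x":36,"zrp":45},[49,82,23,79]],"gzf":{"enm":[81,79,17],"iax":{"a":59,"qcx":39}},"q":{"i":{"c":18,"hu":59,"oso":24,"zz":37},"qgm":[64,2,65]},"ty":{"dpc":{"i":85,"li":71,"u":84},"guo":{"ky":42,"nr":46,"u":24},"iyx":{"em":73,"y":67},"lzh":[19,29]}}
After op 3 (replace /ty/iyx 63): {"ay":[{"ct":23,"uge":41,"x":36,"zrp":45},[49,82,23,79]],"gzf":{"enm":[81,79,17],"iax":{"a":59,"qcx":39}},"q":{"i":{"c":18,"hu":59,"oso":24,"zz":37},"qgm":[64,2,65]},"ty":{"dpc":{"i":85,"li":71,"u":84},"guo":{"ky":42,"nr":46,"u":24},"iyx":63,"lzh":[19,29]}}
After op 4 (add /ay/0/kug 71): {"ay":[{"ct":23,"kug":71,"uge":41,"x":36,"zrp":45},[49,82,23,79]],"gzf":{"enm":[81,79,17],"iax":{"a":59,"qcx":39}},"q":{"i":{"c":18,"hu":59,"oso":24,"zz":37},"qgm":[64,2,65]},"ty":{"dpc":{"i":85,"li":71,"u":84},"guo":{"ky":42,"nr":46,"u":24},"iyx":63,"lzh":[19,29]}}
After op 5 (add /ay/1 96): {"ay":[{"ct":23,"kug":71,"uge":41,"x":36,"zrp":45},96,[49,82,23,79]],"gzf":{"enm":[81,79,17],"iax":{"a":59,"qcx":39}},"q":{"i":{"c":18,"hu":59,"oso":24,"zz":37},"qgm":[64,2,65]},"ty":{"dpc":{"i":85,"li":71,"u":84},"guo":{"ky":42,"nr":46,"u":24},"iyx":63,"lzh":[19,29]}}
After op 6 (replace /gzf 4): {"ay":[{"ct":23,"kug":71,"uge":41,"x":36,"zrp":45},96,[49,82,23,79]],"gzf":4,"q":{"i":{"c":18,"hu":59,"oso":24,"zz":37},"qgm":[64,2,65]},"ty":{"dpc":{"i":85,"li":71,"u":84},"guo":{"ky":42,"nr":46,"u":24},"iyx":63,"lzh":[19,29]}}
After op 7 (remove /ty/guo): {"ay":[{"ct":23,"kug":71,"uge":41,"x":36,"zrp":45},96,[49,82,23,79]],"gzf":4,"q":{"i":{"c":18,"hu":59,"oso":24,"zz":37},"qgm":[64,2,65]},"ty":{"dpc":{"i":85,"li":71,"u":84},"iyx":63,"lzh":[19,29]}}
After op 8 (replace /ty/lzh/0 47): {"ay":[{"ct":23,"kug":71,"uge":41,"x":36,"zrp":45},96,[49,82,23,79]],"gzf":4,"q":{"i":{"c":18,"hu":59,"oso":24,"zz":37},"qgm":[64,2,65]},"ty":{"dpc":{"i":85,"li":71,"u":84},"iyx":63,"lzh":[47,29]}}
After op 9 (remove /q/i/c): {"ay":[{"ct":23,"kug":71,"uge":41,"x":36,"zrp":45},96,[49,82,23,79]],"gzf":4,"q":{"i":{"hu":59,"oso":24,"zz":37},"qgm":[64,2,65]},"ty":{"dpc":{"i":85,"li":71,"u":84},"iyx":63,"lzh":[47,29]}}
After op 10 (remove /q/i): {"ay":[{"ct":23,"kug":71,"uge":41,"x":36,"zrp":45},96,[49,82,23,79]],"gzf":4,"q":{"qgm":[64,2,65]},"ty":{"dpc":{"i":85,"li":71,"u":84},"iyx":63,"lzh":[47,29]}}
After op 11 (add /vl 43): {"ay":[{"ct":23,"kug":71,"uge":41,"x":36,"zrp":45},96,[49,82,23,79]],"gzf":4,"q":{"qgm":[64,2,65]},"ty":{"dpc":{"i":85,"li":71,"u":84},"iyx":63,"lzh":[47,29]},"vl":43}
After op 12 (replace /ay/0/uge 90): {"ay":[{"ct":23,"kug":71,"uge":90,"x":36,"zrp":45},96,[49,82,23,79]],"gzf":4,"q":{"qgm":[64,2,65]},"ty":{"dpc":{"i":85,"li":71,"u":84},"iyx":63,"lzh":[47,29]},"vl":43}
Value at /ty/lzh/0: 47

Answer: 47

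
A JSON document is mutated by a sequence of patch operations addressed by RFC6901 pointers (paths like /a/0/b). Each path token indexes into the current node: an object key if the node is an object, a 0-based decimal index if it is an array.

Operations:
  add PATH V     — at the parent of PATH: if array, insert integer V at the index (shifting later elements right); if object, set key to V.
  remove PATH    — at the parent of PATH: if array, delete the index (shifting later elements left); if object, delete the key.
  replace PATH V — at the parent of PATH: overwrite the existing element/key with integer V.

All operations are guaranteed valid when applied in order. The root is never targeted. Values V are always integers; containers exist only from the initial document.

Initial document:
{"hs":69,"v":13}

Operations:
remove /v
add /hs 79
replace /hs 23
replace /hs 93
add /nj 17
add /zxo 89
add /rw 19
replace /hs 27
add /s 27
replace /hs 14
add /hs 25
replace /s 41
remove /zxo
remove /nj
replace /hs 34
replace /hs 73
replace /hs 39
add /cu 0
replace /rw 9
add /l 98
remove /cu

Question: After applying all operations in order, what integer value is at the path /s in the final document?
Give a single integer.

After op 1 (remove /v): {"hs":69}
After op 2 (add /hs 79): {"hs":79}
After op 3 (replace /hs 23): {"hs":23}
After op 4 (replace /hs 93): {"hs":93}
After op 5 (add /nj 17): {"hs":93,"nj":17}
After op 6 (add /zxo 89): {"hs":93,"nj":17,"zxo":89}
After op 7 (add /rw 19): {"hs":93,"nj":17,"rw":19,"zxo":89}
After op 8 (replace /hs 27): {"hs":27,"nj":17,"rw":19,"zxo":89}
After op 9 (add /s 27): {"hs":27,"nj":17,"rw":19,"s":27,"zxo":89}
After op 10 (replace /hs 14): {"hs":14,"nj":17,"rw":19,"s":27,"zxo":89}
After op 11 (add /hs 25): {"hs":25,"nj":17,"rw":19,"s":27,"zxo":89}
After op 12 (replace /s 41): {"hs":25,"nj":17,"rw":19,"s":41,"zxo":89}
After op 13 (remove /zxo): {"hs":25,"nj":17,"rw":19,"s":41}
After op 14 (remove /nj): {"hs":25,"rw":19,"s":41}
After op 15 (replace /hs 34): {"hs":34,"rw":19,"s":41}
After op 16 (replace /hs 73): {"hs":73,"rw":19,"s":41}
After op 17 (replace /hs 39): {"hs":39,"rw":19,"s":41}
After op 18 (add /cu 0): {"cu":0,"hs":39,"rw":19,"s":41}
After op 19 (replace /rw 9): {"cu":0,"hs":39,"rw":9,"s":41}
After op 20 (add /l 98): {"cu":0,"hs":39,"l":98,"rw":9,"s":41}
After op 21 (remove /cu): {"hs":39,"l":98,"rw":9,"s":41}
Value at /s: 41

Answer: 41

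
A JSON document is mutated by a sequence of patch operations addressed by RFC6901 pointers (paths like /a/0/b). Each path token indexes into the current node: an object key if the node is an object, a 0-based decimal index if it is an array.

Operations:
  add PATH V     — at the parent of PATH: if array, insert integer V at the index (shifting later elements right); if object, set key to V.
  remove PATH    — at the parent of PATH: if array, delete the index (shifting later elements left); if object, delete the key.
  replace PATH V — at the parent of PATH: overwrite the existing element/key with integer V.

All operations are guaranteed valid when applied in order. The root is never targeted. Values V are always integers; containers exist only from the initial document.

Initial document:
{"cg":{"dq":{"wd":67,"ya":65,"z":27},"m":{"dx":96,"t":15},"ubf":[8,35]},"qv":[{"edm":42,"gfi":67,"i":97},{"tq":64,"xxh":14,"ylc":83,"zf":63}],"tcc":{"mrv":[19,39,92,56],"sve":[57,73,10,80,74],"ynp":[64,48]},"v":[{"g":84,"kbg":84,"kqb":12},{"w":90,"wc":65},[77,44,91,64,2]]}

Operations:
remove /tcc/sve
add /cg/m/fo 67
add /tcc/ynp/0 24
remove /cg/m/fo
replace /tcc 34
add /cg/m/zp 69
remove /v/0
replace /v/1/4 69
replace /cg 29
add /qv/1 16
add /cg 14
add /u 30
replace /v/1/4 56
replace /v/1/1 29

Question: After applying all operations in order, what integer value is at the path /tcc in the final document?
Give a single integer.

After op 1 (remove /tcc/sve): {"cg":{"dq":{"wd":67,"ya":65,"z":27},"m":{"dx":96,"t":15},"ubf":[8,35]},"qv":[{"edm":42,"gfi":67,"i":97},{"tq":64,"xxh":14,"ylc":83,"zf":63}],"tcc":{"mrv":[19,39,92,56],"ynp":[64,48]},"v":[{"g":84,"kbg":84,"kqb":12},{"w":90,"wc":65},[77,44,91,64,2]]}
After op 2 (add /cg/m/fo 67): {"cg":{"dq":{"wd":67,"ya":65,"z":27},"m":{"dx":96,"fo":67,"t":15},"ubf":[8,35]},"qv":[{"edm":42,"gfi":67,"i":97},{"tq":64,"xxh":14,"ylc":83,"zf":63}],"tcc":{"mrv":[19,39,92,56],"ynp":[64,48]},"v":[{"g":84,"kbg":84,"kqb":12},{"w":90,"wc":65},[77,44,91,64,2]]}
After op 3 (add /tcc/ynp/0 24): {"cg":{"dq":{"wd":67,"ya":65,"z":27},"m":{"dx":96,"fo":67,"t":15},"ubf":[8,35]},"qv":[{"edm":42,"gfi":67,"i":97},{"tq":64,"xxh":14,"ylc":83,"zf":63}],"tcc":{"mrv":[19,39,92,56],"ynp":[24,64,48]},"v":[{"g":84,"kbg":84,"kqb":12},{"w":90,"wc":65},[77,44,91,64,2]]}
After op 4 (remove /cg/m/fo): {"cg":{"dq":{"wd":67,"ya":65,"z":27},"m":{"dx":96,"t":15},"ubf":[8,35]},"qv":[{"edm":42,"gfi":67,"i":97},{"tq":64,"xxh":14,"ylc":83,"zf":63}],"tcc":{"mrv":[19,39,92,56],"ynp":[24,64,48]},"v":[{"g":84,"kbg":84,"kqb":12},{"w":90,"wc":65},[77,44,91,64,2]]}
After op 5 (replace /tcc 34): {"cg":{"dq":{"wd":67,"ya":65,"z":27},"m":{"dx":96,"t":15},"ubf":[8,35]},"qv":[{"edm":42,"gfi":67,"i":97},{"tq":64,"xxh":14,"ylc":83,"zf":63}],"tcc":34,"v":[{"g":84,"kbg":84,"kqb":12},{"w":90,"wc":65},[77,44,91,64,2]]}
After op 6 (add /cg/m/zp 69): {"cg":{"dq":{"wd":67,"ya":65,"z":27},"m":{"dx":96,"t":15,"zp":69},"ubf":[8,35]},"qv":[{"edm":42,"gfi":67,"i":97},{"tq":64,"xxh":14,"ylc":83,"zf":63}],"tcc":34,"v":[{"g":84,"kbg":84,"kqb":12},{"w":90,"wc":65},[77,44,91,64,2]]}
After op 7 (remove /v/0): {"cg":{"dq":{"wd":67,"ya":65,"z":27},"m":{"dx":96,"t":15,"zp":69},"ubf":[8,35]},"qv":[{"edm":42,"gfi":67,"i":97},{"tq":64,"xxh":14,"ylc":83,"zf":63}],"tcc":34,"v":[{"w":90,"wc":65},[77,44,91,64,2]]}
After op 8 (replace /v/1/4 69): {"cg":{"dq":{"wd":67,"ya":65,"z":27},"m":{"dx":96,"t":15,"zp":69},"ubf":[8,35]},"qv":[{"edm":42,"gfi":67,"i":97},{"tq":64,"xxh":14,"ylc":83,"zf":63}],"tcc":34,"v":[{"w":90,"wc":65},[77,44,91,64,69]]}
After op 9 (replace /cg 29): {"cg":29,"qv":[{"edm":42,"gfi":67,"i":97},{"tq":64,"xxh":14,"ylc":83,"zf":63}],"tcc":34,"v":[{"w":90,"wc":65},[77,44,91,64,69]]}
After op 10 (add /qv/1 16): {"cg":29,"qv":[{"edm":42,"gfi":67,"i":97},16,{"tq":64,"xxh":14,"ylc":83,"zf":63}],"tcc":34,"v":[{"w":90,"wc":65},[77,44,91,64,69]]}
After op 11 (add /cg 14): {"cg":14,"qv":[{"edm":42,"gfi":67,"i":97},16,{"tq":64,"xxh":14,"ylc":83,"zf":63}],"tcc":34,"v":[{"w":90,"wc":65},[77,44,91,64,69]]}
After op 12 (add /u 30): {"cg":14,"qv":[{"edm":42,"gfi":67,"i":97},16,{"tq":64,"xxh":14,"ylc":83,"zf":63}],"tcc":34,"u":30,"v":[{"w":90,"wc":65},[77,44,91,64,69]]}
After op 13 (replace /v/1/4 56): {"cg":14,"qv":[{"edm":42,"gfi":67,"i":97},16,{"tq":64,"xxh":14,"ylc":83,"zf":63}],"tcc":34,"u":30,"v":[{"w":90,"wc":65},[77,44,91,64,56]]}
After op 14 (replace /v/1/1 29): {"cg":14,"qv":[{"edm":42,"gfi":67,"i":97},16,{"tq":64,"xxh":14,"ylc":83,"zf":63}],"tcc":34,"u":30,"v":[{"w":90,"wc":65},[77,29,91,64,56]]}
Value at /tcc: 34

Answer: 34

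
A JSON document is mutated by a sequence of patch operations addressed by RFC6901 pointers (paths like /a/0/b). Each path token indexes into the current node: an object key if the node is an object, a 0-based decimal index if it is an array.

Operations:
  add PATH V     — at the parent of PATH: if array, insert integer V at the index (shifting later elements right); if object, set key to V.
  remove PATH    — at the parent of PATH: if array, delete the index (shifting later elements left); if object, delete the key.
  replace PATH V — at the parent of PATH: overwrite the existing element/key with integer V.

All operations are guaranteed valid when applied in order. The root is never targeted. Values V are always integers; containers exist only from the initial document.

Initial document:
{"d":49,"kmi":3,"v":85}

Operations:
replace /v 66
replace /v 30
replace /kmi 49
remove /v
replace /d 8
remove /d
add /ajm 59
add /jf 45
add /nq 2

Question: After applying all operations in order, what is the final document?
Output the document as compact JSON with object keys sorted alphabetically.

Answer: {"ajm":59,"jf":45,"kmi":49,"nq":2}

Derivation:
After op 1 (replace /v 66): {"d":49,"kmi":3,"v":66}
After op 2 (replace /v 30): {"d":49,"kmi":3,"v":30}
After op 3 (replace /kmi 49): {"d":49,"kmi":49,"v":30}
After op 4 (remove /v): {"d":49,"kmi":49}
After op 5 (replace /d 8): {"d":8,"kmi":49}
After op 6 (remove /d): {"kmi":49}
After op 7 (add /ajm 59): {"ajm":59,"kmi":49}
After op 8 (add /jf 45): {"ajm":59,"jf":45,"kmi":49}
After op 9 (add /nq 2): {"ajm":59,"jf":45,"kmi":49,"nq":2}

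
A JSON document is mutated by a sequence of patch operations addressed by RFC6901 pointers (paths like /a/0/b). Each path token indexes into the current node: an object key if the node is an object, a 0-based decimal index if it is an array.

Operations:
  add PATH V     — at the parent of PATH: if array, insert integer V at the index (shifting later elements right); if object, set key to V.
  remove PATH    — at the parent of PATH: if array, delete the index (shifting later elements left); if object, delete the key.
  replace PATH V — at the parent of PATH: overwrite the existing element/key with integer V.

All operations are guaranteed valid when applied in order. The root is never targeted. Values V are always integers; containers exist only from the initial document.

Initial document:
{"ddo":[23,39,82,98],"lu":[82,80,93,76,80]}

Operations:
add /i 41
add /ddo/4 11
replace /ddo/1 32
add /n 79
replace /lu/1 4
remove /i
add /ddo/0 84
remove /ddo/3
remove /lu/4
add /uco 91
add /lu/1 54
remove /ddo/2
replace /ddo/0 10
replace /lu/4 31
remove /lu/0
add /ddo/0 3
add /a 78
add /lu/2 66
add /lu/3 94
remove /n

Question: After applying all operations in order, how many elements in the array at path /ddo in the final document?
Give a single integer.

After op 1 (add /i 41): {"ddo":[23,39,82,98],"i":41,"lu":[82,80,93,76,80]}
After op 2 (add /ddo/4 11): {"ddo":[23,39,82,98,11],"i":41,"lu":[82,80,93,76,80]}
After op 3 (replace /ddo/1 32): {"ddo":[23,32,82,98,11],"i":41,"lu":[82,80,93,76,80]}
After op 4 (add /n 79): {"ddo":[23,32,82,98,11],"i":41,"lu":[82,80,93,76,80],"n":79}
After op 5 (replace /lu/1 4): {"ddo":[23,32,82,98,11],"i":41,"lu":[82,4,93,76,80],"n":79}
After op 6 (remove /i): {"ddo":[23,32,82,98,11],"lu":[82,4,93,76,80],"n":79}
After op 7 (add /ddo/0 84): {"ddo":[84,23,32,82,98,11],"lu":[82,4,93,76,80],"n":79}
After op 8 (remove /ddo/3): {"ddo":[84,23,32,98,11],"lu":[82,4,93,76,80],"n":79}
After op 9 (remove /lu/4): {"ddo":[84,23,32,98,11],"lu":[82,4,93,76],"n":79}
After op 10 (add /uco 91): {"ddo":[84,23,32,98,11],"lu":[82,4,93,76],"n":79,"uco":91}
After op 11 (add /lu/1 54): {"ddo":[84,23,32,98,11],"lu":[82,54,4,93,76],"n":79,"uco":91}
After op 12 (remove /ddo/2): {"ddo":[84,23,98,11],"lu":[82,54,4,93,76],"n":79,"uco":91}
After op 13 (replace /ddo/0 10): {"ddo":[10,23,98,11],"lu":[82,54,4,93,76],"n":79,"uco":91}
After op 14 (replace /lu/4 31): {"ddo":[10,23,98,11],"lu":[82,54,4,93,31],"n":79,"uco":91}
After op 15 (remove /lu/0): {"ddo":[10,23,98,11],"lu":[54,4,93,31],"n":79,"uco":91}
After op 16 (add /ddo/0 3): {"ddo":[3,10,23,98,11],"lu":[54,4,93,31],"n":79,"uco":91}
After op 17 (add /a 78): {"a":78,"ddo":[3,10,23,98,11],"lu":[54,4,93,31],"n":79,"uco":91}
After op 18 (add /lu/2 66): {"a":78,"ddo":[3,10,23,98,11],"lu":[54,4,66,93,31],"n":79,"uco":91}
After op 19 (add /lu/3 94): {"a":78,"ddo":[3,10,23,98,11],"lu":[54,4,66,94,93,31],"n":79,"uco":91}
After op 20 (remove /n): {"a":78,"ddo":[3,10,23,98,11],"lu":[54,4,66,94,93,31],"uco":91}
Size at path /ddo: 5

Answer: 5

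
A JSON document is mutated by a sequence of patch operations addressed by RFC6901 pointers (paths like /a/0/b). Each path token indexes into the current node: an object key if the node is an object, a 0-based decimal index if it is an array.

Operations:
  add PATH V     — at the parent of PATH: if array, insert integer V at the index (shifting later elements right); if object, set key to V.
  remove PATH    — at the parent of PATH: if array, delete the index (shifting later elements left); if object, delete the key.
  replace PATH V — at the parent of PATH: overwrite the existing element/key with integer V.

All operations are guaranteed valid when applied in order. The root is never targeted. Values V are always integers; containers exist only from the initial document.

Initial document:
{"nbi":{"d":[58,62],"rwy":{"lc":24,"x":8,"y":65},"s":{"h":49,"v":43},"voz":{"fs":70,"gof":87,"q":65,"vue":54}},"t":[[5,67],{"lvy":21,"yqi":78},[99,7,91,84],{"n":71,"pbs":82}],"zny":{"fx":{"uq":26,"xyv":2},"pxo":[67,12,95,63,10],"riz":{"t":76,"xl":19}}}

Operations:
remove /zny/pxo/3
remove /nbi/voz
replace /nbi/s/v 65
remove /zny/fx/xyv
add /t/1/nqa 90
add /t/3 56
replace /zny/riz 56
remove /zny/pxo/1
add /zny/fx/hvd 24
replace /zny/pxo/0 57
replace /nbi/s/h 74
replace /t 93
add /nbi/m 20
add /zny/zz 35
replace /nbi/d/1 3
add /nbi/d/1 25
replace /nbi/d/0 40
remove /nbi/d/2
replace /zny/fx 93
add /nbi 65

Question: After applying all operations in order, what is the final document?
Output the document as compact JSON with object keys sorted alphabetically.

After op 1 (remove /zny/pxo/3): {"nbi":{"d":[58,62],"rwy":{"lc":24,"x":8,"y":65},"s":{"h":49,"v":43},"voz":{"fs":70,"gof":87,"q":65,"vue":54}},"t":[[5,67],{"lvy":21,"yqi":78},[99,7,91,84],{"n":71,"pbs":82}],"zny":{"fx":{"uq":26,"xyv":2},"pxo":[67,12,95,10],"riz":{"t":76,"xl":19}}}
After op 2 (remove /nbi/voz): {"nbi":{"d":[58,62],"rwy":{"lc":24,"x":8,"y":65},"s":{"h":49,"v":43}},"t":[[5,67],{"lvy":21,"yqi":78},[99,7,91,84],{"n":71,"pbs":82}],"zny":{"fx":{"uq":26,"xyv":2},"pxo":[67,12,95,10],"riz":{"t":76,"xl":19}}}
After op 3 (replace /nbi/s/v 65): {"nbi":{"d":[58,62],"rwy":{"lc":24,"x":8,"y":65},"s":{"h":49,"v":65}},"t":[[5,67],{"lvy":21,"yqi":78},[99,7,91,84],{"n":71,"pbs":82}],"zny":{"fx":{"uq":26,"xyv":2},"pxo":[67,12,95,10],"riz":{"t":76,"xl":19}}}
After op 4 (remove /zny/fx/xyv): {"nbi":{"d":[58,62],"rwy":{"lc":24,"x":8,"y":65},"s":{"h":49,"v":65}},"t":[[5,67],{"lvy":21,"yqi":78},[99,7,91,84],{"n":71,"pbs":82}],"zny":{"fx":{"uq":26},"pxo":[67,12,95,10],"riz":{"t":76,"xl":19}}}
After op 5 (add /t/1/nqa 90): {"nbi":{"d":[58,62],"rwy":{"lc":24,"x":8,"y":65},"s":{"h":49,"v":65}},"t":[[5,67],{"lvy":21,"nqa":90,"yqi":78},[99,7,91,84],{"n":71,"pbs":82}],"zny":{"fx":{"uq":26},"pxo":[67,12,95,10],"riz":{"t":76,"xl":19}}}
After op 6 (add /t/3 56): {"nbi":{"d":[58,62],"rwy":{"lc":24,"x":8,"y":65},"s":{"h":49,"v":65}},"t":[[5,67],{"lvy":21,"nqa":90,"yqi":78},[99,7,91,84],56,{"n":71,"pbs":82}],"zny":{"fx":{"uq":26},"pxo":[67,12,95,10],"riz":{"t":76,"xl":19}}}
After op 7 (replace /zny/riz 56): {"nbi":{"d":[58,62],"rwy":{"lc":24,"x":8,"y":65},"s":{"h":49,"v":65}},"t":[[5,67],{"lvy":21,"nqa":90,"yqi":78},[99,7,91,84],56,{"n":71,"pbs":82}],"zny":{"fx":{"uq":26},"pxo":[67,12,95,10],"riz":56}}
After op 8 (remove /zny/pxo/1): {"nbi":{"d":[58,62],"rwy":{"lc":24,"x":8,"y":65},"s":{"h":49,"v":65}},"t":[[5,67],{"lvy":21,"nqa":90,"yqi":78},[99,7,91,84],56,{"n":71,"pbs":82}],"zny":{"fx":{"uq":26},"pxo":[67,95,10],"riz":56}}
After op 9 (add /zny/fx/hvd 24): {"nbi":{"d":[58,62],"rwy":{"lc":24,"x":8,"y":65},"s":{"h":49,"v":65}},"t":[[5,67],{"lvy":21,"nqa":90,"yqi":78},[99,7,91,84],56,{"n":71,"pbs":82}],"zny":{"fx":{"hvd":24,"uq":26},"pxo":[67,95,10],"riz":56}}
After op 10 (replace /zny/pxo/0 57): {"nbi":{"d":[58,62],"rwy":{"lc":24,"x":8,"y":65},"s":{"h":49,"v":65}},"t":[[5,67],{"lvy":21,"nqa":90,"yqi":78},[99,7,91,84],56,{"n":71,"pbs":82}],"zny":{"fx":{"hvd":24,"uq":26},"pxo":[57,95,10],"riz":56}}
After op 11 (replace /nbi/s/h 74): {"nbi":{"d":[58,62],"rwy":{"lc":24,"x":8,"y":65},"s":{"h":74,"v":65}},"t":[[5,67],{"lvy":21,"nqa":90,"yqi":78},[99,7,91,84],56,{"n":71,"pbs":82}],"zny":{"fx":{"hvd":24,"uq":26},"pxo":[57,95,10],"riz":56}}
After op 12 (replace /t 93): {"nbi":{"d":[58,62],"rwy":{"lc":24,"x":8,"y":65},"s":{"h":74,"v":65}},"t":93,"zny":{"fx":{"hvd":24,"uq":26},"pxo":[57,95,10],"riz":56}}
After op 13 (add /nbi/m 20): {"nbi":{"d":[58,62],"m":20,"rwy":{"lc":24,"x":8,"y":65},"s":{"h":74,"v":65}},"t":93,"zny":{"fx":{"hvd":24,"uq":26},"pxo":[57,95,10],"riz":56}}
After op 14 (add /zny/zz 35): {"nbi":{"d":[58,62],"m":20,"rwy":{"lc":24,"x":8,"y":65},"s":{"h":74,"v":65}},"t":93,"zny":{"fx":{"hvd":24,"uq":26},"pxo":[57,95,10],"riz":56,"zz":35}}
After op 15 (replace /nbi/d/1 3): {"nbi":{"d":[58,3],"m":20,"rwy":{"lc":24,"x":8,"y":65},"s":{"h":74,"v":65}},"t":93,"zny":{"fx":{"hvd":24,"uq":26},"pxo":[57,95,10],"riz":56,"zz":35}}
After op 16 (add /nbi/d/1 25): {"nbi":{"d":[58,25,3],"m":20,"rwy":{"lc":24,"x":8,"y":65},"s":{"h":74,"v":65}},"t":93,"zny":{"fx":{"hvd":24,"uq":26},"pxo":[57,95,10],"riz":56,"zz":35}}
After op 17 (replace /nbi/d/0 40): {"nbi":{"d":[40,25,3],"m":20,"rwy":{"lc":24,"x":8,"y":65},"s":{"h":74,"v":65}},"t":93,"zny":{"fx":{"hvd":24,"uq":26},"pxo":[57,95,10],"riz":56,"zz":35}}
After op 18 (remove /nbi/d/2): {"nbi":{"d":[40,25],"m":20,"rwy":{"lc":24,"x":8,"y":65},"s":{"h":74,"v":65}},"t":93,"zny":{"fx":{"hvd":24,"uq":26},"pxo":[57,95,10],"riz":56,"zz":35}}
After op 19 (replace /zny/fx 93): {"nbi":{"d":[40,25],"m":20,"rwy":{"lc":24,"x":8,"y":65},"s":{"h":74,"v":65}},"t":93,"zny":{"fx":93,"pxo":[57,95,10],"riz":56,"zz":35}}
After op 20 (add /nbi 65): {"nbi":65,"t":93,"zny":{"fx":93,"pxo":[57,95,10],"riz":56,"zz":35}}

Answer: {"nbi":65,"t":93,"zny":{"fx":93,"pxo":[57,95,10],"riz":56,"zz":35}}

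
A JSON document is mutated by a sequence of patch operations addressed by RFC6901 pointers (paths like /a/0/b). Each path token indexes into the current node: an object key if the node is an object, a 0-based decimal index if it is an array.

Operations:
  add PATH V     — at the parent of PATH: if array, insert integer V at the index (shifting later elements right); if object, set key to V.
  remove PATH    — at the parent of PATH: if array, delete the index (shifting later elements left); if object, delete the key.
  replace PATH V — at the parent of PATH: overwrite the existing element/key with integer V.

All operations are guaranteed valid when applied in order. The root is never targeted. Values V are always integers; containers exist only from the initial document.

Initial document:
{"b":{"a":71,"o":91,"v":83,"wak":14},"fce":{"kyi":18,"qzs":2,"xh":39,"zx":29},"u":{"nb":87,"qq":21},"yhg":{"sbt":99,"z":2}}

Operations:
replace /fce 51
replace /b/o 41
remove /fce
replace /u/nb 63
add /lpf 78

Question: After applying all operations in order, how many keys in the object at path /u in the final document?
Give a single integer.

After op 1 (replace /fce 51): {"b":{"a":71,"o":91,"v":83,"wak":14},"fce":51,"u":{"nb":87,"qq":21},"yhg":{"sbt":99,"z":2}}
After op 2 (replace /b/o 41): {"b":{"a":71,"o":41,"v":83,"wak":14},"fce":51,"u":{"nb":87,"qq":21},"yhg":{"sbt":99,"z":2}}
After op 3 (remove /fce): {"b":{"a":71,"o":41,"v":83,"wak":14},"u":{"nb":87,"qq":21},"yhg":{"sbt":99,"z":2}}
After op 4 (replace /u/nb 63): {"b":{"a":71,"o":41,"v":83,"wak":14},"u":{"nb":63,"qq":21},"yhg":{"sbt":99,"z":2}}
After op 5 (add /lpf 78): {"b":{"a":71,"o":41,"v":83,"wak":14},"lpf":78,"u":{"nb":63,"qq":21},"yhg":{"sbt":99,"z":2}}
Size at path /u: 2

Answer: 2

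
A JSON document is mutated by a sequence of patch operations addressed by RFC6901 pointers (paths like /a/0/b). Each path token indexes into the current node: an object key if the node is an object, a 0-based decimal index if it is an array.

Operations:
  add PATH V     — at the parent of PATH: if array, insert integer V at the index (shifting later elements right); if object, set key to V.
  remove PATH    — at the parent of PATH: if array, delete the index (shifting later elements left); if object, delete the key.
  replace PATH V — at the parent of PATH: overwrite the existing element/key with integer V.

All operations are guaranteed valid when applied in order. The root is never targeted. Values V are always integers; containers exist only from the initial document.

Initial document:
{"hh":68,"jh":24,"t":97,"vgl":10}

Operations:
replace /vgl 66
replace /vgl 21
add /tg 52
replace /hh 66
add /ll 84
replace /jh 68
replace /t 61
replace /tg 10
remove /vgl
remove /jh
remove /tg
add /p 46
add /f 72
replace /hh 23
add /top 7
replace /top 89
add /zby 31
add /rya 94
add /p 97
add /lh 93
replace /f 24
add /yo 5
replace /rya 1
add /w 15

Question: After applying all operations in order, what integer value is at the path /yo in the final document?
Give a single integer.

Answer: 5

Derivation:
After op 1 (replace /vgl 66): {"hh":68,"jh":24,"t":97,"vgl":66}
After op 2 (replace /vgl 21): {"hh":68,"jh":24,"t":97,"vgl":21}
After op 3 (add /tg 52): {"hh":68,"jh":24,"t":97,"tg":52,"vgl":21}
After op 4 (replace /hh 66): {"hh":66,"jh":24,"t":97,"tg":52,"vgl":21}
After op 5 (add /ll 84): {"hh":66,"jh":24,"ll":84,"t":97,"tg":52,"vgl":21}
After op 6 (replace /jh 68): {"hh":66,"jh":68,"ll":84,"t":97,"tg":52,"vgl":21}
After op 7 (replace /t 61): {"hh":66,"jh":68,"ll":84,"t":61,"tg":52,"vgl":21}
After op 8 (replace /tg 10): {"hh":66,"jh":68,"ll":84,"t":61,"tg":10,"vgl":21}
After op 9 (remove /vgl): {"hh":66,"jh":68,"ll":84,"t":61,"tg":10}
After op 10 (remove /jh): {"hh":66,"ll":84,"t":61,"tg":10}
After op 11 (remove /tg): {"hh":66,"ll":84,"t":61}
After op 12 (add /p 46): {"hh":66,"ll":84,"p":46,"t":61}
After op 13 (add /f 72): {"f":72,"hh":66,"ll":84,"p":46,"t":61}
After op 14 (replace /hh 23): {"f":72,"hh":23,"ll":84,"p":46,"t":61}
After op 15 (add /top 7): {"f":72,"hh":23,"ll":84,"p":46,"t":61,"top":7}
After op 16 (replace /top 89): {"f":72,"hh":23,"ll":84,"p":46,"t":61,"top":89}
After op 17 (add /zby 31): {"f":72,"hh":23,"ll":84,"p":46,"t":61,"top":89,"zby":31}
After op 18 (add /rya 94): {"f":72,"hh":23,"ll":84,"p":46,"rya":94,"t":61,"top":89,"zby":31}
After op 19 (add /p 97): {"f":72,"hh":23,"ll":84,"p":97,"rya":94,"t":61,"top":89,"zby":31}
After op 20 (add /lh 93): {"f":72,"hh":23,"lh":93,"ll":84,"p":97,"rya":94,"t":61,"top":89,"zby":31}
After op 21 (replace /f 24): {"f":24,"hh":23,"lh":93,"ll":84,"p":97,"rya":94,"t":61,"top":89,"zby":31}
After op 22 (add /yo 5): {"f":24,"hh":23,"lh":93,"ll":84,"p":97,"rya":94,"t":61,"top":89,"yo":5,"zby":31}
After op 23 (replace /rya 1): {"f":24,"hh":23,"lh":93,"ll":84,"p":97,"rya":1,"t":61,"top":89,"yo":5,"zby":31}
After op 24 (add /w 15): {"f":24,"hh":23,"lh":93,"ll":84,"p":97,"rya":1,"t":61,"top":89,"w":15,"yo":5,"zby":31}
Value at /yo: 5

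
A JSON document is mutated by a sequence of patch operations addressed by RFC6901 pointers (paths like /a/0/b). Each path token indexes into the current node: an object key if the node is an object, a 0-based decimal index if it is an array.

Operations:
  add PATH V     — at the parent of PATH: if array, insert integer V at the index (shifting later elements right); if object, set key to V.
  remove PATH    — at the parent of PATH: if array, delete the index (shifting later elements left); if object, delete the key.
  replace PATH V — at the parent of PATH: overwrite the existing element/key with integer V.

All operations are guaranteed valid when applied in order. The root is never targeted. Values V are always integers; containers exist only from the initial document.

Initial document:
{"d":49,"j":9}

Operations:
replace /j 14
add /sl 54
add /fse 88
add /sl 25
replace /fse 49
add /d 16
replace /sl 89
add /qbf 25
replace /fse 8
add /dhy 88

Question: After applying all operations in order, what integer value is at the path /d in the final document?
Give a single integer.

Answer: 16

Derivation:
After op 1 (replace /j 14): {"d":49,"j":14}
After op 2 (add /sl 54): {"d":49,"j":14,"sl":54}
After op 3 (add /fse 88): {"d":49,"fse":88,"j":14,"sl":54}
After op 4 (add /sl 25): {"d":49,"fse":88,"j":14,"sl":25}
After op 5 (replace /fse 49): {"d":49,"fse":49,"j":14,"sl":25}
After op 6 (add /d 16): {"d":16,"fse":49,"j":14,"sl":25}
After op 7 (replace /sl 89): {"d":16,"fse":49,"j":14,"sl":89}
After op 8 (add /qbf 25): {"d":16,"fse":49,"j":14,"qbf":25,"sl":89}
After op 9 (replace /fse 8): {"d":16,"fse":8,"j":14,"qbf":25,"sl":89}
After op 10 (add /dhy 88): {"d":16,"dhy":88,"fse":8,"j":14,"qbf":25,"sl":89}
Value at /d: 16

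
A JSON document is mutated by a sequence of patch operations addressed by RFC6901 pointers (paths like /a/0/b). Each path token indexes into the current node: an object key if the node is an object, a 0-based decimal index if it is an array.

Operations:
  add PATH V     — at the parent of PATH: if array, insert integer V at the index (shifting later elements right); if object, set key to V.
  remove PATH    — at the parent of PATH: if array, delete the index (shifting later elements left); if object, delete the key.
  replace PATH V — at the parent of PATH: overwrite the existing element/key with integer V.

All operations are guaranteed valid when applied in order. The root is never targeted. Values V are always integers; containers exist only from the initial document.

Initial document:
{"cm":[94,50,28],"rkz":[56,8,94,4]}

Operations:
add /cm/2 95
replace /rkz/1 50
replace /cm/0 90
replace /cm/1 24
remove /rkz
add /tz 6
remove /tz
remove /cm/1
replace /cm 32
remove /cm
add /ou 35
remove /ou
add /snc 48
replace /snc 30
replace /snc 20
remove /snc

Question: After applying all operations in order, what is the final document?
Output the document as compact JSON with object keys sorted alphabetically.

After op 1 (add /cm/2 95): {"cm":[94,50,95,28],"rkz":[56,8,94,4]}
After op 2 (replace /rkz/1 50): {"cm":[94,50,95,28],"rkz":[56,50,94,4]}
After op 3 (replace /cm/0 90): {"cm":[90,50,95,28],"rkz":[56,50,94,4]}
After op 4 (replace /cm/1 24): {"cm":[90,24,95,28],"rkz":[56,50,94,4]}
After op 5 (remove /rkz): {"cm":[90,24,95,28]}
After op 6 (add /tz 6): {"cm":[90,24,95,28],"tz":6}
After op 7 (remove /tz): {"cm":[90,24,95,28]}
After op 8 (remove /cm/1): {"cm":[90,95,28]}
After op 9 (replace /cm 32): {"cm":32}
After op 10 (remove /cm): {}
After op 11 (add /ou 35): {"ou":35}
After op 12 (remove /ou): {}
After op 13 (add /snc 48): {"snc":48}
After op 14 (replace /snc 30): {"snc":30}
After op 15 (replace /snc 20): {"snc":20}
After op 16 (remove /snc): {}

Answer: {}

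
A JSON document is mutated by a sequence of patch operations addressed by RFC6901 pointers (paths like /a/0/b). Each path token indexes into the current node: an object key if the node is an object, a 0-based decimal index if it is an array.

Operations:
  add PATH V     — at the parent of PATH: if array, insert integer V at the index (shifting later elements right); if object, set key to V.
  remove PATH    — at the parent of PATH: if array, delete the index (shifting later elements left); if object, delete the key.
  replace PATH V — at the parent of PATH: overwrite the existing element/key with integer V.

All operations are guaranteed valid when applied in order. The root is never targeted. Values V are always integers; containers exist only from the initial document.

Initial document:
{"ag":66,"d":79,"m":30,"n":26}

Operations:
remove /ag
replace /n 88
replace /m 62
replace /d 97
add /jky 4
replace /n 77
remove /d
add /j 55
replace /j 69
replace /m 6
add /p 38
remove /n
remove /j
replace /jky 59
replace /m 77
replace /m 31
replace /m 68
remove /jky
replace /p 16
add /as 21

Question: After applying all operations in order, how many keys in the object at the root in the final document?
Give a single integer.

After op 1 (remove /ag): {"d":79,"m":30,"n":26}
After op 2 (replace /n 88): {"d":79,"m":30,"n":88}
After op 3 (replace /m 62): {"d":79,"m":62,"n":88}
After op 4 (replace /d 97): {"d":97,"m":62,"n":88}
After op 5 (add /jky 4): {"d":97,"jky":4,"m":62,"n":88}
After op 6 (replace /n 77): {"d":97,"jky":4,"m":62,"n":77}
After op 7 (remove /d): {"jky":4,"m":62,"n":77}
After op 8 (add /j 55): {"j":55,"jky":4,"m":62,"n":77}
After op 9 (replace /j 69): {"j":69,"jky":4,"m":62,"n":77}
After op 10 (replace /m 6): {"j":69,"jky":4,"m":6,"n":77}
After op 11 (add /p 38): {"j":69,"jky":4,"m":6,"n":77,"p":38}
After op 12 (remove /n): {"j":69,"jky":4,"m":6,"p":38}
After op 13 (remove /j): {"jky":4,"m":6,"p":38}
After op 14 (replace /jky 59): {"jky":59,"m":6,"p":38}
After op 15 (replace /m 77): {"jky":59,"m":77,"p":38}
After op 16 (replace /m 31): {"jky":59,"m":31,"p":38}
After op 17 (replace /m 68): {"jky":59,"m":68,"p":38}
After op 18 (remove /jky): {"m":68,"p":38}
After op 19 (replace /p 16): {"m":68,"p":16}
After op 20 (add /as 21): {"as":21,"m":68,"p":16}
Size at the root: 3

Answer: 3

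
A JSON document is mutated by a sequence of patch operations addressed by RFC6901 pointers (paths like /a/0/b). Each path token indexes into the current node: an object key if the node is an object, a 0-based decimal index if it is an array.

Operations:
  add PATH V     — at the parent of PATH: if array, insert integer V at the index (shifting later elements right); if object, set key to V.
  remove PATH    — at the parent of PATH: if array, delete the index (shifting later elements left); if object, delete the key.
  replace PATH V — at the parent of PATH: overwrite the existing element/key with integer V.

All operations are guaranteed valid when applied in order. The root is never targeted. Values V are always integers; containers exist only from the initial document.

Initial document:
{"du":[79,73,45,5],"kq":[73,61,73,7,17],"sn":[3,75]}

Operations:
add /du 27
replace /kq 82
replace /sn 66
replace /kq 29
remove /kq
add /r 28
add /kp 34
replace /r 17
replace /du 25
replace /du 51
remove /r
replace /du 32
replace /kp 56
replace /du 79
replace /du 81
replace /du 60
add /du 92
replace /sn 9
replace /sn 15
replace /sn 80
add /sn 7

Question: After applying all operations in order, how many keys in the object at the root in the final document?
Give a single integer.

Answer: 3

Derivation:
After op 1 (add /du 27): {"du":27,"kq":[73,61,73,7,17],"sn":[3,75]}
After op 2 (replace /kq 82): {"du":27,"kq":82,"sn":[3,75]}
After op 3 (replace /sn 66): {"du":27,"kq":82,"sn":66}
After op 4 (replace /kq 29): {"du":27,"kq":29,"sn":66}
After op 5 (remove /kq): {"du":27,"sn":66}
After op 6 (add /r 28): {"du":27,"r":28,"sn":66}
After op 7 (add /kp 34): {"du":27,"kp":34,"r":28,"sn":66}
After op 8 (replace /r 17): {"du":27,"kp":34,"r":17,"sn":66}
After op 9 (replace /du 25): {"du":25,"kp":34,"r":17,"sn":66}
After op 10 (replace /du 51): {"du":51,"kp":34,"r":17,"sn":66}
After op 11 (remove /r): {"du":51,"kp":34,"sn":66}
After op 12 (replace /du 32): {"du":32,"kp":34,"sn":66}
After op 13 (replace /kp 56): {"du":32,"kp":56,"sn":66}
After op 14 (replace /du 79): {"du":79,"kp":56,"sn":66}
After op 15 (replace /du 81): {"du":81,"kp":56,"sn":66}
After op 16 (replace /du 60): {"du":60,"kp":56,"sn":66}
After op 17 (add /du 92): {"du":92,"kp":56,"sn":66}
After op 18 (replace /sn 9): {"du":92,"kp":56,"sn":9}
After op 19 (replace /sn 15): {"du":92,"kp":56,"sn":15}
After op 20 (replace /sn 80): {"du":92,"kp":56,"sn":80}
After op 21 (add /sn 7): {"du":92,"kp":56,"sn":7}
Size at the root: 3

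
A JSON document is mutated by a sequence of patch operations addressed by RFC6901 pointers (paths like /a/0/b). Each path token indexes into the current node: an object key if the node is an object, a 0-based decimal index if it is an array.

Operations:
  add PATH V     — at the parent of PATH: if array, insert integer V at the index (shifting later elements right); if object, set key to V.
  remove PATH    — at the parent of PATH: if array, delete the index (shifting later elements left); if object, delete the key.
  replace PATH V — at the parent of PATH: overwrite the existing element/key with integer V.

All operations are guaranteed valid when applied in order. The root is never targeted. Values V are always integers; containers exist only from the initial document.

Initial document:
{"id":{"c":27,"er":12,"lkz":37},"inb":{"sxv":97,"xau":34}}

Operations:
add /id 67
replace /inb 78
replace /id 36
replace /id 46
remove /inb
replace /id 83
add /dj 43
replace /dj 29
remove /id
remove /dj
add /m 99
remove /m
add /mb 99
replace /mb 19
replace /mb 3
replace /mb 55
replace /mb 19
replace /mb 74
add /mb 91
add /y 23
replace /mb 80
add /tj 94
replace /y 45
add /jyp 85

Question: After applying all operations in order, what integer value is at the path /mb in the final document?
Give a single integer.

Answer: 80

Derivation:
After op 1 (add /id 67): {"id":67,"inb":{"sxv":97,"xau":34}}
After op 2 (replace /inb 78): {"id":67,"inb":78}
After op 3 (replace /id 36): {"id":36,"inb":78}
After op 4 (replace /id 46): {"id":46,"inb":78}
After op 5 (remove /inb): {"id":46}
After op 6 (replace /id 83): {"id":83}
After op 7 (add /dj 43): {"dj":43,"id":83}
After op 8 (replace /dj 29): {"dj":29,"id":83}
After op 9 (remove /id): {"dj":29}
After op 10 (remove /dj): {}
After op 11 (add /m 99): {"m":99}
After op 12 (remove /m): {}
After op 13 (add /mb 99): {"mb":99}
After op 14 (replace /mb 19): {"mb":19}
After op 15 (replace /mb 3): {"mb":3}
After op 16 (replace /mb 55): {"mb":55}
After op 17 (replace /mb 19): {"mb":19}
After op 18 (replace /mb 74): {"mb":74}
After op 19 (add /mb 91): {"mb":91}
After op 20 (add /y 23): {"mb":91,"y":23}
After op 21 (replace /mb 80): {"mb":80,"y":23}
After op 22 (add /tj 94): {"mb":80,"tj":94,"y":23}
After op 23 (replace /y 45): {"mb":80,"tj":94,"y":45}
After op 24 (add /jyp 85): {"jyp":85,"mb":80,"tj":94,"y":45}
Value at /mb: 80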